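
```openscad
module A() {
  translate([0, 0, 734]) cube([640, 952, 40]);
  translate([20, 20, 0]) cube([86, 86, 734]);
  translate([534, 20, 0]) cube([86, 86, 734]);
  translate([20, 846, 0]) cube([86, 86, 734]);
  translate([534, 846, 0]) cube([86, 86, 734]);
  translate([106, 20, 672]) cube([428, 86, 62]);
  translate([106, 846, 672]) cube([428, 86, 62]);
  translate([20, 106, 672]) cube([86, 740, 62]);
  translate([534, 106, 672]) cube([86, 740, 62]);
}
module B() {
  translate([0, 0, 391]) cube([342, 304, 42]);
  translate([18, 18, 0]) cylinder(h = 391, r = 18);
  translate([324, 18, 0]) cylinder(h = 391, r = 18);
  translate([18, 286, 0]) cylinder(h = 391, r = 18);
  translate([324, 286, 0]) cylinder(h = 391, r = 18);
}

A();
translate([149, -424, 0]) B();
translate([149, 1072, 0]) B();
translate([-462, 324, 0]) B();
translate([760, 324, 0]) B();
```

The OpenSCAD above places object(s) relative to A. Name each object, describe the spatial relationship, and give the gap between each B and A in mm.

A is a table. B is a stool. Four stools sit around the table at the −y, +y, −x, +x sides. The gap between each stool and the table is 120 mm.

Each stool's nearest face is 120 mm from the table's bounding box.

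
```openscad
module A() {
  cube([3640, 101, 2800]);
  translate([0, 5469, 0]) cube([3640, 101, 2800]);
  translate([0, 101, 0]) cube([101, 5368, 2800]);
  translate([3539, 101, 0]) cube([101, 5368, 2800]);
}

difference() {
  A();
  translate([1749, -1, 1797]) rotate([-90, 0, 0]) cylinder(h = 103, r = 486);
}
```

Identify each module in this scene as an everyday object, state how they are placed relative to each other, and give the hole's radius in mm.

The subtracted cylinder has r = 486 mm.

A is a house frame. The house frame has a circular hole through its front wall. The hole's radius is 486 mm.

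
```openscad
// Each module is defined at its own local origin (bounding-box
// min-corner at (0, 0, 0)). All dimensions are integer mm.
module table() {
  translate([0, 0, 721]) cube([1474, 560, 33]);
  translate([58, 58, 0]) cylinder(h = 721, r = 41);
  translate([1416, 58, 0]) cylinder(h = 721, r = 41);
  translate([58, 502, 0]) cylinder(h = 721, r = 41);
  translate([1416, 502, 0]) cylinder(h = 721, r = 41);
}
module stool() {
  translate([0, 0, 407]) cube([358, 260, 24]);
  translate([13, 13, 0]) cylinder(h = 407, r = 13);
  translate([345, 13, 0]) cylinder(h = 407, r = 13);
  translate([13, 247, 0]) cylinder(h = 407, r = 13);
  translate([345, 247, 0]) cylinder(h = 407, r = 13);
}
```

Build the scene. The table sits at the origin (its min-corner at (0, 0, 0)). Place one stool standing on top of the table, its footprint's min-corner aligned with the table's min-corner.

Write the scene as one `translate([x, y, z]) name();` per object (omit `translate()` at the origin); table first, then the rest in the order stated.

table();
translate([0, 0, 754]) stool();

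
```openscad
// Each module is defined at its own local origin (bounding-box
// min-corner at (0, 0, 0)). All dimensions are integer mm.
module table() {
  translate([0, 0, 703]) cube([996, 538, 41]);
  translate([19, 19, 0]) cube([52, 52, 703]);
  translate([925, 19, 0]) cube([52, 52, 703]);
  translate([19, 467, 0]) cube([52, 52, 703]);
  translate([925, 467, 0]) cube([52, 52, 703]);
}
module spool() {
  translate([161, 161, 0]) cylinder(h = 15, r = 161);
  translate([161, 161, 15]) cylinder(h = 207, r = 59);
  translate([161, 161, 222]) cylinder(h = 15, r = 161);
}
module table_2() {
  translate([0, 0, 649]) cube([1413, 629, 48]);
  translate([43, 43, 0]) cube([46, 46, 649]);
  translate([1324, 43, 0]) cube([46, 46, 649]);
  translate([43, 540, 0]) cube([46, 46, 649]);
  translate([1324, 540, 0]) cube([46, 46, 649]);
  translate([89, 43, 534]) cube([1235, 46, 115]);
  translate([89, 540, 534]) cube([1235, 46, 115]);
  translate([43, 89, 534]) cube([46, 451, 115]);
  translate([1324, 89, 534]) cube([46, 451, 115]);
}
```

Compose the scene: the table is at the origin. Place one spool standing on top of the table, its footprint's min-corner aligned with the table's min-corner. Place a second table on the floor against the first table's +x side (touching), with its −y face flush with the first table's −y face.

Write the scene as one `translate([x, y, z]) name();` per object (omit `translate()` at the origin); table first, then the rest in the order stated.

table();
translate([0, 0, 744]) spool();
translate([996, 0, 0]) table_2();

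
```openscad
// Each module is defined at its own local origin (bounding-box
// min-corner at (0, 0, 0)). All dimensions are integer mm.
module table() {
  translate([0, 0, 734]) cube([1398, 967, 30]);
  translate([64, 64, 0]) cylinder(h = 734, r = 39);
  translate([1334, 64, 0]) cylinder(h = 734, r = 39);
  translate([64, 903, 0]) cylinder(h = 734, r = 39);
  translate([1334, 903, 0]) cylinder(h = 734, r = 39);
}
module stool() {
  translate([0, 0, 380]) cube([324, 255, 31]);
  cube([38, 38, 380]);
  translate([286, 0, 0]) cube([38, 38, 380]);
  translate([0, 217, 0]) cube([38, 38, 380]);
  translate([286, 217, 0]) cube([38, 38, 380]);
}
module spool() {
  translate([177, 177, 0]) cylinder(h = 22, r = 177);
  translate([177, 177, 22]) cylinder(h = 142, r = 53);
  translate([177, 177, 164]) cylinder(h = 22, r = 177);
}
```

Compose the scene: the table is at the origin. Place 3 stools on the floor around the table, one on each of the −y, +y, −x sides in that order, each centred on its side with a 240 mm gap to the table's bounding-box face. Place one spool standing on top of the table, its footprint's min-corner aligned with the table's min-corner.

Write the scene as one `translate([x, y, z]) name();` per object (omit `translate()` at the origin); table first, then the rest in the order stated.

table();
translate([537, -495, 0]) stool();
translate([537, 1207, 0]) stool();
translate([-564, 356, 0]) stool();
translate([0, 0, 764]) spool();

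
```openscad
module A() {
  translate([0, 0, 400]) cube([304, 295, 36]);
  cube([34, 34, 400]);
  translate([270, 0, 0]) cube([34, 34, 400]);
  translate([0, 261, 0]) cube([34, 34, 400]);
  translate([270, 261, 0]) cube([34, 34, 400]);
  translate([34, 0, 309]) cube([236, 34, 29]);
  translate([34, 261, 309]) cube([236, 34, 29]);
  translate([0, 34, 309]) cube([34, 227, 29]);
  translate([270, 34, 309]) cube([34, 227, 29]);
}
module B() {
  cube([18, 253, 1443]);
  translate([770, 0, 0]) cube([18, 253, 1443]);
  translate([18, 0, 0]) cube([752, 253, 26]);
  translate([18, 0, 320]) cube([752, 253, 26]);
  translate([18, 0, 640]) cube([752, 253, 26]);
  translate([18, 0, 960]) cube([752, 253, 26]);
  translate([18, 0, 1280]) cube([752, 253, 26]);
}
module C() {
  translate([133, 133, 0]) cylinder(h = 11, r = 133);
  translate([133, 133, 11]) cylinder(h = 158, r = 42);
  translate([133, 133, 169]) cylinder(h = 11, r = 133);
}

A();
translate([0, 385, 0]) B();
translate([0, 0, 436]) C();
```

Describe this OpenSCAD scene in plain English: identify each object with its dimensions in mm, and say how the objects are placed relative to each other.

A is a four-legged stool. The seat is 304×295 mm, 36 mm thick, top at z = 436 mm. It stands on four square legs, each 34×34 mm in cross-section, from z = 0 to the seat underside, each flush with a corner of the seat. Four stretchers, 34 mm wide and 29 mm tall, connect adjacent legs with their undersides at z = 309 mm, each running between the inner faces of the legs it joins and aligned with the legs' outer faces on the other axis.

B is a bookshelf 788 mm wide overall, 253 mm deep and 1443 mm tall. The two sides are 18 mm thick vertical panels. 5 horizontal shelves of 26 mm thickness span between the inner faces of the sides; the lowest shelf sits on the floor and shelves are stacked with a clear vertical gap of 294 mm between each pair.

C is a spool: two coaxial disc flanges of radius 133 mm and thickness 11 mm, joined by a core cylinder of radius 42 mm and height 158 mm. The lower flange rests on z = 0 and the three cylinders share a vertical axis.

The bookshelf is on the floor beside the stool on its +y side. The spool is on top of the stool.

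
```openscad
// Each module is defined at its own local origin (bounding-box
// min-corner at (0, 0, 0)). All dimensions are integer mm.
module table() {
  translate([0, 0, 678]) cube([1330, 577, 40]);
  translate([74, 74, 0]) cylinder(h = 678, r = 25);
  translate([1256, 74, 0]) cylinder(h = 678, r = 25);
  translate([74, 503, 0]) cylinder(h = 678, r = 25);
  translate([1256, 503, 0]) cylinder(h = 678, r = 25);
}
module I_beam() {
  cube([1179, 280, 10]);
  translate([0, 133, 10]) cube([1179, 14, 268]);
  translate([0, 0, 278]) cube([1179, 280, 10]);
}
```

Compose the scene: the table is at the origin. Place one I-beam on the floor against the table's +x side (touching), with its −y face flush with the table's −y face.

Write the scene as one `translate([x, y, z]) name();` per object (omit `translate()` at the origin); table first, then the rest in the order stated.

table();
translate([1330, 0, 0]) I_beam();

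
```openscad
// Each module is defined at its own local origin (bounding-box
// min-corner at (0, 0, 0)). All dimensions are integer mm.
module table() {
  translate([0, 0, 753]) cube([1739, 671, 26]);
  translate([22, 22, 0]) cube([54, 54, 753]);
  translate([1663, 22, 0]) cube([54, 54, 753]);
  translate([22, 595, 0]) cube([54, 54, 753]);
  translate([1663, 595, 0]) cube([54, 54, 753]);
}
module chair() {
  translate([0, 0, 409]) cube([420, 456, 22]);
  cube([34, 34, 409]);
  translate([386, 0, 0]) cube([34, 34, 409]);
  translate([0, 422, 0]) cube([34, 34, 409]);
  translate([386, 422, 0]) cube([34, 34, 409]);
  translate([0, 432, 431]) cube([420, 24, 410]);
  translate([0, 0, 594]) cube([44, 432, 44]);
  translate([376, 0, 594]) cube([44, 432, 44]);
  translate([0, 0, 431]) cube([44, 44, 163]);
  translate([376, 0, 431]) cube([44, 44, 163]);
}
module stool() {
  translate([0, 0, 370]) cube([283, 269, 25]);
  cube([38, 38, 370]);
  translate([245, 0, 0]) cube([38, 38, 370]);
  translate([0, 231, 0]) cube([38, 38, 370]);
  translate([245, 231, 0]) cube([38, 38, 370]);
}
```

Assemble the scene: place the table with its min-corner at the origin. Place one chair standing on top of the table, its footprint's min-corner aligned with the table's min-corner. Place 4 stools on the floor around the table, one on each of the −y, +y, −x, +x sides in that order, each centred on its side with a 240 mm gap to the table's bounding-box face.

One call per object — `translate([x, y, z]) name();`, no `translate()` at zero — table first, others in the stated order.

table();
translate([0, 0, 779]) chair();
translate([728, -509, 0]) stool();
translate([728, 911, 0]) stool();
translate([-523, 201, 0]) stool();
translate([1979, 201, 0]) stool();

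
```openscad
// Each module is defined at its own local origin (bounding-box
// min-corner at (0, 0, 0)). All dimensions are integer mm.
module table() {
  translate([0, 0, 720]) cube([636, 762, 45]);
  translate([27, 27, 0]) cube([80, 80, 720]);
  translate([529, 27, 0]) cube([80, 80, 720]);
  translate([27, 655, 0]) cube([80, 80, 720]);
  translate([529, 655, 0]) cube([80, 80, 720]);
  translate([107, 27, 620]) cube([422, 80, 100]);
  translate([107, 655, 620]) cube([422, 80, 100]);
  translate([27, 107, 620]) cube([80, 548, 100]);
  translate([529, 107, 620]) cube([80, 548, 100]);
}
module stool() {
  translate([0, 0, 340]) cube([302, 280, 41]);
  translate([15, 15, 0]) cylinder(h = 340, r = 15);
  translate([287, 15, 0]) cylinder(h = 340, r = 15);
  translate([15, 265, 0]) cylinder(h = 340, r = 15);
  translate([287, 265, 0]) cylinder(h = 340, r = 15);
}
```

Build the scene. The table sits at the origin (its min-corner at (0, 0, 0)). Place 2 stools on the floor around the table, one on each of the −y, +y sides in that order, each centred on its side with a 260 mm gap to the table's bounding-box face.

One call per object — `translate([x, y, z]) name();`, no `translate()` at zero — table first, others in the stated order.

table();
translate([167, -540, 0]) stool();
translate([167, 1022, 0]) stool();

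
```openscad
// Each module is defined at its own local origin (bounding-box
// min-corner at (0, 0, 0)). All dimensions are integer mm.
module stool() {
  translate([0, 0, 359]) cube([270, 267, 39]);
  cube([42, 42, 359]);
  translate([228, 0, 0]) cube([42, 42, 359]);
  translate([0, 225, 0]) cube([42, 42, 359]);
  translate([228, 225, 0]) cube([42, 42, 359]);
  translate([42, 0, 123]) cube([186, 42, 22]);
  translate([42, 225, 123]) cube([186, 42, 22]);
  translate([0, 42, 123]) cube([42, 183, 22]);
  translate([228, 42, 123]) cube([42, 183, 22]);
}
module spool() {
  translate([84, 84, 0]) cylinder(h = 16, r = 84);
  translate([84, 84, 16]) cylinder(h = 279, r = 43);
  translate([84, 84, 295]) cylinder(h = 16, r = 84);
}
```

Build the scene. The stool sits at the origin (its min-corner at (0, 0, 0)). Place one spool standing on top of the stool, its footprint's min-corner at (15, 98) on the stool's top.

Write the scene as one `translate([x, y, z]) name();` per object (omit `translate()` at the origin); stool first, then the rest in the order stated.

stool();
translate([15, 98, 398]) spool();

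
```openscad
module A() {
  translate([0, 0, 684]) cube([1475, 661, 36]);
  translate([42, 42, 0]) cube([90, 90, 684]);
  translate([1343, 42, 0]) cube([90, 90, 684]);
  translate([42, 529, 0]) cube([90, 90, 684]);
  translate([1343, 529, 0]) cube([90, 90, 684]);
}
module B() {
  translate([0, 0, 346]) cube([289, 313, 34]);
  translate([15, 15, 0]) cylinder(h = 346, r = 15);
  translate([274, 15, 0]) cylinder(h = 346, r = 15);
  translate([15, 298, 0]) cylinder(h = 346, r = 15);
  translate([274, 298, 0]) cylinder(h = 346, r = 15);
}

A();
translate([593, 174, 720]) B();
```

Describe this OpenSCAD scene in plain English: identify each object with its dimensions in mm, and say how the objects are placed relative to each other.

A is a rectangular dining table. The top is 1475×661×36 mm with its upper surface at z = 720 mm. It stands on four 90×90 mm square legs, each inset 42 mm from the nearest pair of top edges, running from the floor to the underside of the top.

B is a four-legged stool. The seat is 289×313 mm, 34 mm thick, top at z = 380 mm. It stands on four round legs, each 30 mm in diameter, from z = 0 to the seat underside, each leg's axis is inset half a diameter from the nearest pair of seat edges (so the leg's bounding box is flush with the corner).

The stool is on top of the table, centred.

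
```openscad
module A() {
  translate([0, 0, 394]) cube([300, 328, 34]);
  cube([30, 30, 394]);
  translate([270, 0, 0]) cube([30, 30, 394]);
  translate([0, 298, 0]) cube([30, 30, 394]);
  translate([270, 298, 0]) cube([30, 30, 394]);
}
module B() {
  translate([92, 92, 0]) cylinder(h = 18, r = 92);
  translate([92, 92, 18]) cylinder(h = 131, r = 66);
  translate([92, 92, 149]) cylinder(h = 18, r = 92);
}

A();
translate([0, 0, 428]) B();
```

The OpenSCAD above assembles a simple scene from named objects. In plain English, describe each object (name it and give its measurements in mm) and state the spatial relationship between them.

A is a simple wooden stool: a rectangular seat 300 mm (x) by 328 mm (y), 34 mm thick, top face at z = 428 mm, on four square legs, each 30×30 mm in cross-section. The legs rest on z = 0, each flush with a corner of the seat.

B is a spool: two coaxial disc flanges of radius 92 mm and thickness 18 mm, joined by a core cylinder of radius 66 mm and height 131 mm. The lower flange rests on z = 0 and the three cylinders share a vertical axis.

The spool is on top of the stool.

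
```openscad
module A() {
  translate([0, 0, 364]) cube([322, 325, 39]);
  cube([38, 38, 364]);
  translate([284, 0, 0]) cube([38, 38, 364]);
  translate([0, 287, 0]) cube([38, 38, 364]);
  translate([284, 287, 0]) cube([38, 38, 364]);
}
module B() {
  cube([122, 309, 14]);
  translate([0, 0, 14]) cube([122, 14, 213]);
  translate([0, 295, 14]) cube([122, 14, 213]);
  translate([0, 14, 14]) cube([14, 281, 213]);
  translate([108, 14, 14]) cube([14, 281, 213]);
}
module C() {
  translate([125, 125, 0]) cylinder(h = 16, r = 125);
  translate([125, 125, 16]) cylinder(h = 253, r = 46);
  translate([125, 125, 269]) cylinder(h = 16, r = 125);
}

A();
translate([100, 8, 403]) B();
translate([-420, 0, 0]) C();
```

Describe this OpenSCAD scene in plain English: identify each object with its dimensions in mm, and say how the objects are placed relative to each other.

A is a four-legged stool. The seat is 322×325 mm, 39 mm thick, top at z = 403 mm. It stands on four square legs, each 38×38 mm in cross-section, from z = 0 to the seat underside, each flush with a corner of the seat.

B is an open-topped rectangular box: outside dimensions 122×309×227 mm, with a uniform wall and base thickness of 14 mm. The base is a full 122×309 slab on the floor; four walls sit on top of the base. The front and back walls (the −y and +y sides) span the full width; the two side walls fit between them.

C is a spool: two coaxial disc flanges of radius 125 mm and thickness 16 mm, joined by a core cylinder of radius 46 mm and height 253 mm. The lower flange rests on z = 0 and the three cylinders share a vertical axis.

The open box is on top of the stool, centred. The spool is on the floor beside the stool on its −x side.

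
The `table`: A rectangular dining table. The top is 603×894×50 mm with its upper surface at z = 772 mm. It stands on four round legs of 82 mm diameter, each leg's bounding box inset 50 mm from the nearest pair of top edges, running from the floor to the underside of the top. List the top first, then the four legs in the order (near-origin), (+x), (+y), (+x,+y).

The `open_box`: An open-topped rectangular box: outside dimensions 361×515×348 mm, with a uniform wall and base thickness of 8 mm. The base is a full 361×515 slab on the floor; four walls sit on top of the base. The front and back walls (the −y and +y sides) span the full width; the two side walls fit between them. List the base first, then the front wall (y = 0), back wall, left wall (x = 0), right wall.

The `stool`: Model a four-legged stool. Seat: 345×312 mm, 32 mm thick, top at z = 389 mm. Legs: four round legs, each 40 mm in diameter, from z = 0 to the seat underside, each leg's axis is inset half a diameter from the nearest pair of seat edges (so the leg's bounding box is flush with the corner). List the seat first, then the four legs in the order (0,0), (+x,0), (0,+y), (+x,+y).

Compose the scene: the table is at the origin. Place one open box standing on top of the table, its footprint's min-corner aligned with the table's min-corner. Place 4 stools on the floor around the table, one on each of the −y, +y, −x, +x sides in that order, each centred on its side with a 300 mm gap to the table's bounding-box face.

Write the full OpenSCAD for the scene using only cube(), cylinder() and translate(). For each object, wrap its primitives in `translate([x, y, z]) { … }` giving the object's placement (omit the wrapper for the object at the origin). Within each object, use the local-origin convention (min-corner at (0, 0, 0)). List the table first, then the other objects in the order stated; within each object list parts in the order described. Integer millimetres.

translate([0, 0, 722]) cube([603, 894, 50]);
translate([91, 91, 0]) cylinder(h = 722, r = 41);
translate([512, 91, 0]) cylinder(h = 722, r = 41);
translate([91, 803, 0]) cylinder(h = 722, r = 41);
translate([512, 803, 0]) cylinder(h = 722, r = 41);
translate([0, 0, 772]) {
  cube([361, 515, 8]);
  translate([0, 0, 8]) cube([361, 8, 340]);
  translate([0, 507, 8]) cube([361, 8, 340]);
  translate([0, 8, 8]) cube([8, 499, 340]);
  translate([353, 8, 8]) cube([8, 499, 340]);
}
translate([129, -612, 0]) {
  translate([0, 0, 357]) cube([345, 312, 32]);
  translate([20, 20, 0]) cylinder(h = 357, r = 20);
  translate([325, 20, 0]) cylinder(h = 357, r = 20);
  translate([20, 292, 0]) cylinder(h = 357, r = 20);
  translate([325, 292, 0]) cylinder(h = 357, r = 20);
}
translate([129, 1194, 0]) {
  translate([0, 0, 357]) cube([345, 312, 32]);
  translate([20, 20, 0]) cylinder(h = 357, r = 20);
  translate([325, 20, 0]) cylinder(h = 357, r = 20);
  translate([20, 292, 0]) cylinder(h = 357, r = 20);
  translate([325, 292, 0]) cylinder(h = 357, r = 20);
}
translate([-645, 291, 0]) {
  translate([0, 0, 357]) cube([345, 312, 32]);
  translate([20, 20, 0]) cylinder(h = 357, r = 20);
  translate([325, 20, 0]) cylinder(h = 357, r = 20);
  translate([20, 292, 0]) cylinder(h = 357, r = 20);
  translate([325, 292, 0]) cylinder(h = 357, r = 20);
}
translate([903, 291, 0]) {
  translate([0, 0, 357]) cube([345, 312, 32]);
  translate([20, 20, 0]) cylinder(h = 357, r = 20);
  translate([325, 20, 0]) cylinder(h = 357, r = 20);
  translate([20, 292, 0]) cylinder(h = 357, r = 20);
  translate([325, 292, 0]) cylinder(h = 357, r = 20);
}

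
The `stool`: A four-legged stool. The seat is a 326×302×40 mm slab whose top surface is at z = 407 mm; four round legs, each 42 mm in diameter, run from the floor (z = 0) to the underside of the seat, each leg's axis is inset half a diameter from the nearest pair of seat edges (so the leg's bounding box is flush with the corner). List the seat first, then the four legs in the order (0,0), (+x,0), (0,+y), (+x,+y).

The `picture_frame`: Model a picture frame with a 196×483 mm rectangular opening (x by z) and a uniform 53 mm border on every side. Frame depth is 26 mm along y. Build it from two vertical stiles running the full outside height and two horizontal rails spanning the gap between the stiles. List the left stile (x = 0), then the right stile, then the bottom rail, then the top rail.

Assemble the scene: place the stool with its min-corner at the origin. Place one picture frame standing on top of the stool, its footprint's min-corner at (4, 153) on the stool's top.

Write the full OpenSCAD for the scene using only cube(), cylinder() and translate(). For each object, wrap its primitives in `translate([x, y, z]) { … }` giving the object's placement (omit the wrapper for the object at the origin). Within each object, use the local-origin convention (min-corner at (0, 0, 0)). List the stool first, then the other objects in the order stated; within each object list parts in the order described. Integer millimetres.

translate([0, 0, 367]) cube([326, 302, 40]);
translate([21, 21, 0]) cylinder(h = 367, r = 21);
translate([305, 21, 0]) cylinder(h = 367, r = 21);
translate([21, 281, 0]) cylinder(h = 367, r = 21);
translate([305, 281, 0]) cylinder(h = 367, r = 21);
translate([4, 153, 407]) {
  cube([53, 26, 589]);
  translate([249, 0, 0]) cube([53, 26, 589]);
  translate([53, 0, 0]) cube([196, 26, 53]);
  translate([53, 0, 536]) cube([196, 26, 53]);
}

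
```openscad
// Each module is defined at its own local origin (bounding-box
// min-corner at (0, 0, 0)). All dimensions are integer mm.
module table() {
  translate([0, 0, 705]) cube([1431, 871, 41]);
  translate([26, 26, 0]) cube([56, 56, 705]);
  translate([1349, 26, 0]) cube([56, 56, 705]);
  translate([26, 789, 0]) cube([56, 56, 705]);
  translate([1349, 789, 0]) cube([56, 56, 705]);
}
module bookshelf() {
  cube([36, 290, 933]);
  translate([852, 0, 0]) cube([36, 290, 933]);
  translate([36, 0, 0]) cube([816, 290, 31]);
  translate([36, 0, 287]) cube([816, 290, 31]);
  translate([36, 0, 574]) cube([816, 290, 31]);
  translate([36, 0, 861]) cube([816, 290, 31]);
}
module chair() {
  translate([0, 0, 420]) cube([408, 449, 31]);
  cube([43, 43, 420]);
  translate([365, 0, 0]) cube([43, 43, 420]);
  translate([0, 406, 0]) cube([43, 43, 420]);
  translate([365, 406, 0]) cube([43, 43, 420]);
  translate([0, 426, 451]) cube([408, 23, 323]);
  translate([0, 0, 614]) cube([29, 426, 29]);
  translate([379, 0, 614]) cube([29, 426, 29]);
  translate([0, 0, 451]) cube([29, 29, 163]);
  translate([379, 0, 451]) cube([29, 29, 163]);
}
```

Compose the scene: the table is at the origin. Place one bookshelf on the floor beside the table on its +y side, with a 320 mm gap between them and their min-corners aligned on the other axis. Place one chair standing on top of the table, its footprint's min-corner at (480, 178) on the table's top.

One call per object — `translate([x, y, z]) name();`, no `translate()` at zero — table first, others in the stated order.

table();
translate([0, 1191, 0]) bookshelf();
translate([480, 178, 746]) chair();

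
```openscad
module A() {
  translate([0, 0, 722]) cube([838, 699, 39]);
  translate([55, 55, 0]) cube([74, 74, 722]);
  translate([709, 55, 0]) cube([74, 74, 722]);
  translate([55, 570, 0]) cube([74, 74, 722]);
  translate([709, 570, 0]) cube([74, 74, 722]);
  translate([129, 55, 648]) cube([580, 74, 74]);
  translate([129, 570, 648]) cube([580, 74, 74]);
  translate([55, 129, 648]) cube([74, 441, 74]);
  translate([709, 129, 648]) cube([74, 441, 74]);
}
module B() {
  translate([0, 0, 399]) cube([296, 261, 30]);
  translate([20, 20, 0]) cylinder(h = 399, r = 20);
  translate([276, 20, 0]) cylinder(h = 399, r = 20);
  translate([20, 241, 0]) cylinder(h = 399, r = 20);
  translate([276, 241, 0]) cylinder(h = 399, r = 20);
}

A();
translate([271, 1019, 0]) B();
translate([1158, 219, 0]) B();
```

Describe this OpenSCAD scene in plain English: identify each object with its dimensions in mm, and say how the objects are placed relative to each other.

A is a rectangular dining table. The top is 838×699×39 mm with its upper surface at z = 761 mm. It stands on four 74×74 mm square legs, each inset 55 mm from the nearest pair of top edges, running from the floor to the underside of the top. Four apron rails, 74 mm thick and 74 mm tall, run between adjacent legs with their top edges flush with the underside of the top and their outer faces flush with the legs' outer faces.

B is a simple wooden stool: a rectangular seat 296 mm (x) by 261 mm (y), 30 mm thick, top face at z = 429 mm, on four round legs, each 40 mm in diameter. The legs rest on z = 0, each leg's axis is inset half a diameter from the nearest pair of seat edges (so the leg's bounding box is flush with the corner).

Two stools sit around the table at the +y, +x sides.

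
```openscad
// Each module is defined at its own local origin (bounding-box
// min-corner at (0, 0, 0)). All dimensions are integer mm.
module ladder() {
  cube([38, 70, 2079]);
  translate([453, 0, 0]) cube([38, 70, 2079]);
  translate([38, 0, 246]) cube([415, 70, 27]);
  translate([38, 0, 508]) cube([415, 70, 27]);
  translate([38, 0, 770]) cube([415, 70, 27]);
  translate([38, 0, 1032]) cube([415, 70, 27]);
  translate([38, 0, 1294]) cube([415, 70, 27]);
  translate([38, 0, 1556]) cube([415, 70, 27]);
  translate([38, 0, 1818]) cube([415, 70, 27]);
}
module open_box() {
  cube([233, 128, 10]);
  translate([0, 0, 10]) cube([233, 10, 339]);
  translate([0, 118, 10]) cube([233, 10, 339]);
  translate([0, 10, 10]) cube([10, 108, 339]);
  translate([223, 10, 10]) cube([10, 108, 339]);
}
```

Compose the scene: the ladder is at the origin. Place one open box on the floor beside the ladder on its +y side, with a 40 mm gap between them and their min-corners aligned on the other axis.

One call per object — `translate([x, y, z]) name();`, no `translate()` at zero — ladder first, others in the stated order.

ladder();
translate([0, 110, 0]) open_box();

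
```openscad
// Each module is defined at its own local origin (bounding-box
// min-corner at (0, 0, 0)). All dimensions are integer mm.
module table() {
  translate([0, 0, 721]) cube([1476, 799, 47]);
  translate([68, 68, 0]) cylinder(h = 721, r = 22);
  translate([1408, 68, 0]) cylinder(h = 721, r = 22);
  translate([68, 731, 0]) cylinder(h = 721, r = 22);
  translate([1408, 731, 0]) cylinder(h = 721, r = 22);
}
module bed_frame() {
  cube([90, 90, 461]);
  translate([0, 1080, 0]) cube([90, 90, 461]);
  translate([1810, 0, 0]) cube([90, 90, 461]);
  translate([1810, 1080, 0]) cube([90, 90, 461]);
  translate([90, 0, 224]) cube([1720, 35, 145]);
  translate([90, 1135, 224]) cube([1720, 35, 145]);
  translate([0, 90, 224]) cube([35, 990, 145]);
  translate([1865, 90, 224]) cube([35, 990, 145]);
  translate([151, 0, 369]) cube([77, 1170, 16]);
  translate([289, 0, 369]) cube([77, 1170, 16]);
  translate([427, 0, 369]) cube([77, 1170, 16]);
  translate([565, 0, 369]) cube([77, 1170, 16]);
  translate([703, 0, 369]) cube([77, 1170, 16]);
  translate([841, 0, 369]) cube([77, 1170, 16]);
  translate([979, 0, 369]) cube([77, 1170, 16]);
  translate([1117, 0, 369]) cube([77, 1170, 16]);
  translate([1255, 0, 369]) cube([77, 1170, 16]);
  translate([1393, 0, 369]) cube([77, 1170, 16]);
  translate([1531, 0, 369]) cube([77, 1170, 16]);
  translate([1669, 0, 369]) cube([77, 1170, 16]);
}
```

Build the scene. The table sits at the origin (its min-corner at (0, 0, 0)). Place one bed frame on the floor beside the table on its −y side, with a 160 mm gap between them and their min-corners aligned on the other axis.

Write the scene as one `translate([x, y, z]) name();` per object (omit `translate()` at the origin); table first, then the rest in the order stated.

table();
translate([0, -1330, 0]) bed_frame();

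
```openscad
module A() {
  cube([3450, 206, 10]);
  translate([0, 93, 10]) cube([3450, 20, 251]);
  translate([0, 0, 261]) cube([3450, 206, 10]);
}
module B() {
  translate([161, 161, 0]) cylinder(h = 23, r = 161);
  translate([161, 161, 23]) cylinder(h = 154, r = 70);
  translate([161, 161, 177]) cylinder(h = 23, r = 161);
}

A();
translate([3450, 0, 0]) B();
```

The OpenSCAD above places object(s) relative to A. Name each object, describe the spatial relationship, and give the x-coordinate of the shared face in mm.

The I-beam's +x face and the spool's −x face are both at x = 3450 mm.

A is an I-beam. B is a spool. The spool is against the I-beam's +x side, with their −y faces flush. The x-coordinate of the shared face is 3450 mm.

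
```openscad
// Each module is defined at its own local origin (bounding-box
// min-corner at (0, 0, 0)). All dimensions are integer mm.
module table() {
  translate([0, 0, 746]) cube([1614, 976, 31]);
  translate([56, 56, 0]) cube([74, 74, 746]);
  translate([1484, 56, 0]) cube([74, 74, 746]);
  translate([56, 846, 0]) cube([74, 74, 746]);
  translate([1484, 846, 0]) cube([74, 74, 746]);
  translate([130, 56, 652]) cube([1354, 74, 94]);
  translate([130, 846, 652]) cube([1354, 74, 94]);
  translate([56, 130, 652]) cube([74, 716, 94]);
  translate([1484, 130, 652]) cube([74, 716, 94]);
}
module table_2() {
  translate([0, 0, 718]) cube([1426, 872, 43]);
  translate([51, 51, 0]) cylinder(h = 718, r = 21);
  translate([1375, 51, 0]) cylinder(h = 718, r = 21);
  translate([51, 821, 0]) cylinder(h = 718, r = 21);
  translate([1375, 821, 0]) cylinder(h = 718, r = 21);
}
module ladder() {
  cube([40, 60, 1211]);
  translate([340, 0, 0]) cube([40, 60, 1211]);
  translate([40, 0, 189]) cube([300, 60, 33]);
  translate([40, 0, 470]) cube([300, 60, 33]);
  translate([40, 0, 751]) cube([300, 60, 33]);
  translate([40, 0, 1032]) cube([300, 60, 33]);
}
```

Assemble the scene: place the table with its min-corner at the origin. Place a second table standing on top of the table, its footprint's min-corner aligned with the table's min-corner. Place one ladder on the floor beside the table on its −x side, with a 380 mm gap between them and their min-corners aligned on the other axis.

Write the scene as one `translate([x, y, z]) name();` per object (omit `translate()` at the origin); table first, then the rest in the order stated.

table();
translate([0, 0, 777]) table_2();
translate([-760, 0, 0]) ladder();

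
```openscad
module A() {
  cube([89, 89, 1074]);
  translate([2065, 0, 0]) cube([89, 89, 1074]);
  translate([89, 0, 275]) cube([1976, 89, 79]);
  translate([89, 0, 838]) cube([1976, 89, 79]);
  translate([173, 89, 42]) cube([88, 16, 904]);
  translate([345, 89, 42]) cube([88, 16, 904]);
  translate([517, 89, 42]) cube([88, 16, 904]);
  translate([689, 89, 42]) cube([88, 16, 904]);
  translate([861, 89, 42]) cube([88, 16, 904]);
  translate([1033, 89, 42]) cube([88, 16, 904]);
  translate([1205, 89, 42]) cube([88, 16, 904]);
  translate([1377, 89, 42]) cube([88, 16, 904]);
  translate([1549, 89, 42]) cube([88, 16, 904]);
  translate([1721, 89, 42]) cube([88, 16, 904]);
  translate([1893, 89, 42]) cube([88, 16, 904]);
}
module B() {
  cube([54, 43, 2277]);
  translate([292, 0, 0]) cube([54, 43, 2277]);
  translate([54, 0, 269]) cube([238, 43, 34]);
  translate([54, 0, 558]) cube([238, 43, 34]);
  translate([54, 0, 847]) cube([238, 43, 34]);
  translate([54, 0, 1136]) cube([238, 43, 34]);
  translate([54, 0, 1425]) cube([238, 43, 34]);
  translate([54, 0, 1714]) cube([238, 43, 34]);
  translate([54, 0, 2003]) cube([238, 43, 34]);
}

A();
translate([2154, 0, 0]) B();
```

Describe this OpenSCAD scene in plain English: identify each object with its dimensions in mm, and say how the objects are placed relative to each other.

A is a fence section. Two 89×89 mm posts, 1074 mm tall, stand on the floor with a clear span of 1976 mm between their inner faces. Two horizontal rails of 89×79 mm section span the gap between the posts with their undersides at z = 275 mm and z = 838 mm, flush with the posts' −y face. 11 pickets, each 88 mm wide, 16 mm thick and 904 mm tall, are fixed to the +y face of the rails with their bottoms at z = 42 mm, evenly spaced across the span with equal gaps (rounded down to the nearest mm) at the −x end and between each pair — any rounding remainder accumulates at the +x end.

B is a straight ladder. Two 54×43 mm vertical rails, 2277 mm tall, stand 346 mm apart (outside-to-outside) with their front faces coplanar on the −y side. 7 rungs, each 43 mm deep and 34 mm tall, span between the inner faces of the rails, front faces flush with the rails. The lowest rung's underside is at z = 269 mm and rungs are spaced 289 mm apart (underside to underside).

The ladder is against the fence section's +x side, with their −y faces flush.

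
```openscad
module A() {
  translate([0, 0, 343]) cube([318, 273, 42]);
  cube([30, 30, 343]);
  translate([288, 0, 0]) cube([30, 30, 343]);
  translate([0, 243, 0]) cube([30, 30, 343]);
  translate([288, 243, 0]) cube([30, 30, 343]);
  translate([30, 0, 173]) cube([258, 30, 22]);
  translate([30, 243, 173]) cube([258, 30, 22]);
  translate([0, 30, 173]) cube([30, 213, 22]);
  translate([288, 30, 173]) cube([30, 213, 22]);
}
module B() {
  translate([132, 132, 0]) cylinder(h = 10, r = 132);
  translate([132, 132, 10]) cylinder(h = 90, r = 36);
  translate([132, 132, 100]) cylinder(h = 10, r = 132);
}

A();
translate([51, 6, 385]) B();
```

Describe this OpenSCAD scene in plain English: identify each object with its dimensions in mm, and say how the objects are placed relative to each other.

A is a four-legged stool. The seat is a 318×273×42 mm slab whose top surface is at z = 385 mm; four square legs, each 30×30 mm in cross-section, run from the floor (z = 0) to the underside of the seat, each flush with a corner of the seat. Four stretchers, 30 mm wide and 22 mm tall, connect adjacent legs with their undersides at z = 173 mm, each running between the inner faces of the legs it joins and aligned with the legs' outer faces on the other axis.

B is a spool: two coaxial disc flanges of radius 132 mm and thickness 10 mm, joined by a core cylinder of radius 36 mm and height 90 mm. The lower flange rests on z = 0 and the three cylinders share a vertical axis.

The spool is on top of the stool.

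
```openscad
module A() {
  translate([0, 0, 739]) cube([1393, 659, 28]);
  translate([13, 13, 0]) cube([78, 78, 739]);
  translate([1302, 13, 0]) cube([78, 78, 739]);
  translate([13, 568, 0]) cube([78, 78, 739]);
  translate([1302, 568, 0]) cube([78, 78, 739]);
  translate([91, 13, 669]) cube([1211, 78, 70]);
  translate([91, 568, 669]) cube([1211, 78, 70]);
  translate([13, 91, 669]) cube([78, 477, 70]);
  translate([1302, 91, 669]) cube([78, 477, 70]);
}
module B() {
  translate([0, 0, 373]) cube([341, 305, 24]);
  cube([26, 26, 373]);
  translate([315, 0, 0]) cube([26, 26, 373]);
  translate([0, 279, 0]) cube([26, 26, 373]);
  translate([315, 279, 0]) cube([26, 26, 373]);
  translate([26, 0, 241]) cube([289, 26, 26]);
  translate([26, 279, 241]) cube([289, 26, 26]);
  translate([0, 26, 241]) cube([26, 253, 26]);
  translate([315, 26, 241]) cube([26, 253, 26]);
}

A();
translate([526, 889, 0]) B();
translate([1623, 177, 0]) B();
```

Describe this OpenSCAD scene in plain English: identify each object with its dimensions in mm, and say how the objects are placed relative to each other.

A is a rectangular dining table. The top is 1393×659×28 mm with its upper surface at z = 767 mm. It stands on four 78×78 mm square legs, each inset 13 mm from the nearest pair of top edges, running from the floor to the underside of the top. Four apron rails, 78 mm thick and 70 mm tall, run between adjacent legs with their top edges flush with the underside of the top and their outer faces flush with the legs' outer faces.

B is a four-legged stool. The seat is 341×305 mm, 24 mm thick, top at z = 397 mm. It stands on four square legs, each 26×26 mm in cross-section, from z = 0 to the seat underside, each flush with a corner of the seat. Four stretchers, 26 mm wide and 26 mm tall, connect adjacent legs with their undersides at z = 241 mm, each running between the inner faces of the legs it joins and aligned with the legs' outer faces on the other axis.

Two stools sit around the table at the +y, +x sides.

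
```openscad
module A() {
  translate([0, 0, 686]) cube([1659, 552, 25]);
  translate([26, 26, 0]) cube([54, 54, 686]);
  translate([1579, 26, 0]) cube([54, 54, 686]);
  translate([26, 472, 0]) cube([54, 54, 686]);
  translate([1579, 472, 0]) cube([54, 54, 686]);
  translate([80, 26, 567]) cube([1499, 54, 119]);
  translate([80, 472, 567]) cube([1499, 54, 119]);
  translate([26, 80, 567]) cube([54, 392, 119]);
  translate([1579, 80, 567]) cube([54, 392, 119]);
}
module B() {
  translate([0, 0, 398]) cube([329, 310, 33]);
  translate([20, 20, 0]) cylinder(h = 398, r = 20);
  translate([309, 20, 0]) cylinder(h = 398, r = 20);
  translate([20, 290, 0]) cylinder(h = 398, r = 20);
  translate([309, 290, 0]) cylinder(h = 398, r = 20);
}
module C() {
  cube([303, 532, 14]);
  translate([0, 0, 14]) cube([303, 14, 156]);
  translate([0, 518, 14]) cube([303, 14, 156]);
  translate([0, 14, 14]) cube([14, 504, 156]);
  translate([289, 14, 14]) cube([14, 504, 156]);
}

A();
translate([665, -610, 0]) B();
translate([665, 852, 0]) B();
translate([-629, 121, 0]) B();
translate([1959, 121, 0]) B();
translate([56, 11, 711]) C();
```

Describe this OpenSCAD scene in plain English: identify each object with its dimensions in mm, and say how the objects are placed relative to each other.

A is a table: top 1659 mm (x) × 552 mm (y), 25 mm thick, upper face at z = 711 mm, on four 54×54 mm square legs, each inset 26 mm from the nearest pair of top edges, running from z = 0 to the bottom of the top. Four apron rails, 54 mm thick and 119 mm tall, run between adjacent legs with their top edges flush with the underside of the top and their outer faces flush with the legs' outer faces.

B is a four-legged stool. The seat is 329×310 mm, 33 mm thick, top at z = 431 mm. It stands on four round legs, each 40 mm in diameter, from z = 0 to the seat underside, each leg's axis is inset half a diameter from the nearest pair of seat edges (so the leg's bounding box is flush with the corner).

C is an open storage box with external size 303×532×170 mm and wall thickness 14 mm (the base is also 14 mm thick). The base covers the whole footprint; the four walls stand on the base, with the y-facing walls full-width and the x-facing walls fitting between their inner faces.

Four stools sit around the table at the −y, +y, −x, +x sides. The open box is on top of the table.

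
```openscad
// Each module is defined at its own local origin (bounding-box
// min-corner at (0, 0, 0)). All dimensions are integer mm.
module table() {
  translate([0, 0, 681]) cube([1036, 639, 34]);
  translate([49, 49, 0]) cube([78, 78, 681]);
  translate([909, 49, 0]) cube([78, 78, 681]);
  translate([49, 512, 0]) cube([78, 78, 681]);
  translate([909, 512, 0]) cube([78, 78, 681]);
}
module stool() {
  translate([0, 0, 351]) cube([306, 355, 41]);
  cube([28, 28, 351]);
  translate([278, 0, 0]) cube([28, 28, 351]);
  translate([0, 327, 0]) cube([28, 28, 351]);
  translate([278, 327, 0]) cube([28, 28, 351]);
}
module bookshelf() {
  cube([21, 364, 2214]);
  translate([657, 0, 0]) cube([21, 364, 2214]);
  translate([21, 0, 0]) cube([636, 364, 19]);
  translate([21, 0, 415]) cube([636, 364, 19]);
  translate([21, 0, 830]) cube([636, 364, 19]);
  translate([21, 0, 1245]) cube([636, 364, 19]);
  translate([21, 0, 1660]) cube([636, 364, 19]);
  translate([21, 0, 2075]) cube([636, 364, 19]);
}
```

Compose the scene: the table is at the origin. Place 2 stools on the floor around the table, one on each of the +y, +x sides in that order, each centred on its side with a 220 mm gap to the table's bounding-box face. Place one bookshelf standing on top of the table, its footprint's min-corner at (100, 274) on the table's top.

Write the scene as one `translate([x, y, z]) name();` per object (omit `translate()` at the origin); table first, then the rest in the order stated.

table();
translate([365, 859, 0]) stool();
translate([1256, 142, 0]) stool();
translate([100, 274, 715]) bookshelf();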